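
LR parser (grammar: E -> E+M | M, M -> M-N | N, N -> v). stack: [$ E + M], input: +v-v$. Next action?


handle 'E+M' on top; lookahead ∈ FOLLOW(E) = {+, $}
Action: reduce (E -> E+M)


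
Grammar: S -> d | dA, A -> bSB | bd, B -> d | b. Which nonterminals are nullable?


A nonterminal is nullable iff some alternative derives ε (directly, or every symbol in it is nullable)
Nullable: {}


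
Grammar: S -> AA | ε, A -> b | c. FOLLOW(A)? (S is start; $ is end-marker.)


$ ∈ FOLLOW(S). For each A -> αBβ: add FIRST(β)\{ε} to FOLLOW(B); if β nullable, add FOLLOW(A).
FOLLOW(A) = {$, b, c}


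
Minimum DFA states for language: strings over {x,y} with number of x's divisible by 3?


Track (count of x) mod 3: states 0..2, accept at 0
Minimal DFA: 3 states


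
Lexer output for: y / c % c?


Scan left to right, longest-match per lexeme
Tokens: ID(y), OP(/), ID(c), OP(%), ID(c)


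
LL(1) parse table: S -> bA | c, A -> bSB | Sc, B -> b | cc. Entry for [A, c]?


For [A, c]: 'c' ∈ FIRST(Sc)
Entry: A -> Sc


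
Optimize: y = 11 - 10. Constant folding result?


11 - 10 = 1 at compile time
Optimized: y = 1


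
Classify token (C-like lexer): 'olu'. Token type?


Pattern: letter/underscore followed by alphanumerics, not a keyword
Type: IDENTIFIER


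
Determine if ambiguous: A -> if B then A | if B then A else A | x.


dangling else: 'if B then if B then x else x' parses two ways
Ambiguous


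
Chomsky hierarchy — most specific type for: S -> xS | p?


Right-linear: every RHS is a terminal or a terminal followed by one nonterminal
Classification: Type 3 (Regular)


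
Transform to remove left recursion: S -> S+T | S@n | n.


Left-recursive alternatives: S+T, S@n; non-recursive: n
Introduce S': S -> nS', S' -> +TS' | @nS' | ε


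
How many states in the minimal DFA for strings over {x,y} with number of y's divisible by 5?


Track (count of y) mod 5: states 0..4, accept at 0
Minimal DFA: 5 states


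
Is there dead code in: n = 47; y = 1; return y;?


n is assigned but never read
Dead: 'n = 47'


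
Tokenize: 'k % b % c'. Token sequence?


Scan left to right, longest-match per lexeme
Tokens: ID(k), OP(%), ID(b), OP(%), ID(c)


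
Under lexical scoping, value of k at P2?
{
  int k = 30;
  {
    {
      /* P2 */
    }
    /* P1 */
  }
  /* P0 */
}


P2's block does not declare k; resolves to the enclosing declaration at depth 0
k = 30


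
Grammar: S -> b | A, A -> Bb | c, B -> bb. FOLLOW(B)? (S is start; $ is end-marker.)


$ ∈ FOLLOW(S). For each A -> αBβ: add FIRST(β)\{ε} to FOLLOW(B); if β nullable, add FOLLOW(A).
FOLLOW(B) = {b}


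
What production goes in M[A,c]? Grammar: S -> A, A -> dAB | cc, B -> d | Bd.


For [A, c]: 'c' ∈ FIRST(cc)
Entry: A -> cc


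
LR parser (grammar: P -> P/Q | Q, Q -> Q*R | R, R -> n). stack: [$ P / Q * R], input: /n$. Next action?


handle 'Q*R' on top
Action: reduce (Q -> Q*R)


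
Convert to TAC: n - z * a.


Break into single-operator statements:
t1 = z * a
t2 = n - t1


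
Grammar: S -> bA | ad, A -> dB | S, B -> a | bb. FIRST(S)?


Per alternative of S: FIRST(bA) = {b}; FIRST(ad) = {a}
FIRST(S) = {a, b}


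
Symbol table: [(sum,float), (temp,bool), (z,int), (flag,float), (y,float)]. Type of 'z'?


Lookup 'z' → type int


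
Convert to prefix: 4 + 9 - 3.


left-to-right (same/higher precedence on left): tree is (- (+ 4 9) 3)
Prefix: - + 4 9 3


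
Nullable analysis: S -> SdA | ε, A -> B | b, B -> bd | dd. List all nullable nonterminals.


A nonterminal is nullable iff some alternative derives ε (directly, or every symbol in it is nullable)
Nullable: {S}


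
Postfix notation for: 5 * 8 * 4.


Left to right (same or higher precedence on left)
Postfix: 5 8 * 4 *


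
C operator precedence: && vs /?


'/' is multiplicative (level 10); '&&' is logical AND (level 2)
Higher level binds tighter
'/' has higher precedence than '&&'


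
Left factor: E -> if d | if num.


Common prefix: 'if'
Factored: E -> if E', E' -> d | num


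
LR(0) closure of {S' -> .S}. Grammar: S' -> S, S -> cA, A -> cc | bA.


Start: S' -> .S
For each item with dot before a nonterminal B, add B -> .γ for every B-production
Closure: [S' -> .S, S -> .cA]


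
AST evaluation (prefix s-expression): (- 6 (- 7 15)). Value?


Evaluate inner: (- 7 15) = -8
Evaluate root: (- 6 -8) = 14
Result: 14


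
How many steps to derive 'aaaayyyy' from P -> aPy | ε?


Derivation: P => aPy => aaPyy => aaaPyyy => aaaaPyyyy => aaaayyyy
Steps: 5


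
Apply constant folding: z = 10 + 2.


10 + 2 = 12 at compile time
Optimized: z = 12


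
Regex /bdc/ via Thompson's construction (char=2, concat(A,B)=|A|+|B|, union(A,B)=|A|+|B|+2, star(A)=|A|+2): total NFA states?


Syntax tree has 3 char leaf(s), 0 union(s), 0 star(s)
chars contribute 3×2 = 6; each union adds +2; each star adds +2
Total: 6 + 0 + 0 = 6 states


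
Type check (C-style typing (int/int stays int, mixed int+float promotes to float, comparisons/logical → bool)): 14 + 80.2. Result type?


Operand types: int + float
Rule: mixed int/float promotes to float; int/int stays int
Result type: float


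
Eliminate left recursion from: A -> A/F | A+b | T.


Left-recursive alternatives: A/F, A+b; non-recursive: T
Introduce A': A -> TA', A' -> /FA' | +bA' | ε


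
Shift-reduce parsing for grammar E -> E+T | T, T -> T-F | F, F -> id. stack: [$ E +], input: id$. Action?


no handle ('E+' is not any RHS); shift 'id'
Action: shift


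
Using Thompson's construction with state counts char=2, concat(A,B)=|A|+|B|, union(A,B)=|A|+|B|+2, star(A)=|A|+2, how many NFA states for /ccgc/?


Syntax tree has 4 char leaf(s), 0 union(s), 0 star(s)
chars contribute 4×2 = 8; each union adds +2; each star adds +2
Total: 8 + 0 + 0 = 8 states


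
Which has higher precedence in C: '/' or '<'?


'/' is multiplicative (level 10); '<' is relational (level 7)
Higher level binds tighter
'/' has higher precedence than '<'


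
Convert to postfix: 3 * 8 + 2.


Left to right (same or higher precedence on left)
Postfix: 3 8 * 2 +


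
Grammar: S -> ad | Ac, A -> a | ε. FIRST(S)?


Per alternative of S: FIRST(ad) = {a}; FIRST(Ac) = {a, c}
FIRST(S) = {a, c}


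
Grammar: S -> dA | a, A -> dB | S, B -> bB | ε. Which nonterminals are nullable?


A nonterminal is nullable iff some alternative derives ε (directly, or every symbol in it is nullable)
Nullable: {B}


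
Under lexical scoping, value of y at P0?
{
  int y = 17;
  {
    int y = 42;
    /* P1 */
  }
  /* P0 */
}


y declared in the same block as P0
y = 17


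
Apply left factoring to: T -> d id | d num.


Common prefix: 'd'
Factored: T -> d T', T' -> id | num


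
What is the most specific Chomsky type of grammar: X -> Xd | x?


Left-linear: every RHS is a terminal or one nonterminal followed by a terminal
Classification: Type 3 (Regular)


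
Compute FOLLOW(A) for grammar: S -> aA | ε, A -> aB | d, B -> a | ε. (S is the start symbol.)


$ ∈ FOLLOW(S). For each A -> αBβ: add FIRST(β)\{ε} to FOLLOW(B); if β nullable, add FOLLOW(A).
FOLLOW(A) = {$}


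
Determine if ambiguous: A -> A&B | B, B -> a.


precedence layered via separate nonterminal B: deterministic
Unambiguous


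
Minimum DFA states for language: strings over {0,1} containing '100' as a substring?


KMP-style automaton: 3 progress states + 1 absorbing accept = 4
Minimal DFA: 4 states


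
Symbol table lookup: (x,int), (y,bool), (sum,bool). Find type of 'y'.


Lookup 'y' → type bool


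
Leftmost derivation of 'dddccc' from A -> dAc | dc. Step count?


Derivation: A => dAc => ddAcc => dddccc
Steps: 3


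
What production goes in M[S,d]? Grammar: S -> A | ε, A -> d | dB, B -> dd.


For [S, d]: 'd' ∈ FIRST(A)
Entry: S -> A


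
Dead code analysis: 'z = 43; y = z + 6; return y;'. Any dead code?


z is read by y's definition; y is returned
No dead code


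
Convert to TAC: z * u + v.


Break into single-operator statements:
t1 = z * u
t2 = t1 + v


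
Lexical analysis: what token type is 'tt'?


Pattern: letter/underscore followed by alphanumerics, not a keyword
Type: IDENTIFIER


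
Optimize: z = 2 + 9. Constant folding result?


2 + 9 = 11 at compile time
Optimized: z = 11


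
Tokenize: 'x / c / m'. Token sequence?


Scan left to right, longest-match per lexeme
Tokens: ID(x), OP(/), ID(c), OP(/), ID(m)


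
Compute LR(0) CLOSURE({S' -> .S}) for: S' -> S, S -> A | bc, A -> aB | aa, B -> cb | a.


Start: S' -> .S
For each item with dot before a nonterminal B, add B -> .γ for every B-production
Closure: [S' -> .S, S -> .A, S -> .bc, A -> .aB, A -> .aa]


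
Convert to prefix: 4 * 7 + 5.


left-to-right (same/higher precedence on left): tree is (+ (* 4 7) 5)
Prefix: + * 4 7 5


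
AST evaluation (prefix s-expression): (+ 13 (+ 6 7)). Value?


Evaluate inner: (+ 6 7) = 13
Evaluate root: (+ 13 13) = 26
Result: 26


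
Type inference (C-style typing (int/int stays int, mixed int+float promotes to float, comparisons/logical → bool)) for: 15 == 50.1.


Operand types: int == float
Rule: comparison yields bool
Result type: bool


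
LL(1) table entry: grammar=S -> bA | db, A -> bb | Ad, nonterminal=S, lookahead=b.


For [S, b]: 'b' ∈ FIRST(bA)
Entry: S -> bA


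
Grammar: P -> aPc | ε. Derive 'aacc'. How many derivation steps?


Derivation: P => aPc => aaPcc => aacc
Steps: 3


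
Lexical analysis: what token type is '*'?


Pattern: operator symbol
Type: OPERATOR


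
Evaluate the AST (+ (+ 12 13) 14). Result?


Evaluate inner: (+ 12 13) = 25
Evaluate root: (+ 25 14) = 39
Result: 39


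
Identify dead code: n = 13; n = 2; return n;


first assignment to n is overwritten before any read
Dead: 'n = 13'


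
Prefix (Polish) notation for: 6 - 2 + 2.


left-to-right (same/higher precedence on left): tree is (+ (- 6 2) 2)
Prefix: + - 6 2 2


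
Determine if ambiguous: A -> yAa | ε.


balanced y^n…a^n: each string has a unique parse
Unambiguous


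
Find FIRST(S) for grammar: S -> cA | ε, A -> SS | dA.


Per alternative of S: FIRST(cA) = {c}; FIRST(ε) = {ε}
FIRST(S) = {c, ε}


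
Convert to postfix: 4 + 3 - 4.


Left to right (same or higher precedence on left)
Postfix: 4 3 + 4 -


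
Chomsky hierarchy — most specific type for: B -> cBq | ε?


Single nonterminal LHS, but c^n q^n is not regular
Classification: Type 2 (Context-Free)


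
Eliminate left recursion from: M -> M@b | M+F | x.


Left-recursive alternatives: M@b, M+F; non-recursive: x
Introduce M': M -> xM', M' -> @bM' | +FM' | ε


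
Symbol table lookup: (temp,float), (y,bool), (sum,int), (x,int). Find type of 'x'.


Lookup 'x' → type int


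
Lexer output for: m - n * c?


Scan left to right, longest-match per lexeme
Tokens: ID(m), OP(-), ID(n), OP(*), ID(c)


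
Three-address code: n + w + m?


Break into single-operator statements:
t1 = n + w
t2 = t1 + m


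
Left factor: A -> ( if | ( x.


Common prefix: '('
Factored: A -> ( A', A' -> if | x


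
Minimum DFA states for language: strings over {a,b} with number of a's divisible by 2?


Track (count of a) mod 2: states 0..1, accept at 0
Minimal DFA: 2 states


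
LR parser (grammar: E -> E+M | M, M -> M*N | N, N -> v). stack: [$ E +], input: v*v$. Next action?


no handle ('E+' is not any RHS); shift 'v'
Action: shift


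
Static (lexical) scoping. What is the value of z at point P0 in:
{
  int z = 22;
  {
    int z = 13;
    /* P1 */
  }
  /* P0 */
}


z declared in the same block as P0
z = 22


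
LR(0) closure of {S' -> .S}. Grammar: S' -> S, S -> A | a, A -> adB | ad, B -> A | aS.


Start: S' -> .S
For each item with dot before a nonterminal B, add B -> .γ for every B-production
Closure: [S' -> .S, S -> .A, S -> .a, A -> .adB, A -> .ad]


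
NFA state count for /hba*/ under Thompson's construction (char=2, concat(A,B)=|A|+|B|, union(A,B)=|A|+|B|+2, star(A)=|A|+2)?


Syntax tree has 3 char leaf(s), 0 union(s), 1 star(s)
chars contribute 3×2 = 6; each union adds +2; each star adds +2
Total: 6 + 0 + 2 = 8 states


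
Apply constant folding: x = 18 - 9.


18 - 9 = 9 at compile time
Optimized: x = 9


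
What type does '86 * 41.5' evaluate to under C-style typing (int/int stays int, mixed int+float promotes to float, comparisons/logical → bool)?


Operand types: int * float
Rule: mixed int/float promotes to float; int/int stays int
Result type: float


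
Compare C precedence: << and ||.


'<<' is shift (level 8); '||' is logical OR (level 1)
Higher level binds tighter
'<<' has higher precedence than '||'


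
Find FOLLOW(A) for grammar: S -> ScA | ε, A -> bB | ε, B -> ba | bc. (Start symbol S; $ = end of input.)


$ ∈ FOLLOW(S). For each A -> αBβ: add FIRST(β)\{ε} to FOLLOW(B); if β nullable, add FOLLOW(A).
FOLLOW(A) = {$, c}


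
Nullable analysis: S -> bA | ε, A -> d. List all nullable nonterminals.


A nonterminal is nullable iff some alternative derives ε (directly, or every symbol in it is nullable)
Nullable: {S}


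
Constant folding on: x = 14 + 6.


14 + 6 = 20 at compile time
Optimized: x = 20


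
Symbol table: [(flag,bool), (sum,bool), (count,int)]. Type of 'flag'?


Lookup 'flag' → type bool


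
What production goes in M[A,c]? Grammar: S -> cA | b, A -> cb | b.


For [A, c]: 'c' ∈ FIRST(cb)
Entry: A -> cb


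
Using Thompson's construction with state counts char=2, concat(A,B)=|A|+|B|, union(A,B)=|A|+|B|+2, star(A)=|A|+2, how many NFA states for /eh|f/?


Syntax tree has 3 char leaf(s), 1 union(s), 0 star(s)
chars contribute 3×2 = 6; each union adds +2; each star adds +2
Total: 6 + 2 + 0 = 8 states


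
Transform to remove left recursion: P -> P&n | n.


Left-recursive alternatives: P&n; non-recursive: n
Introduce P': P -> nP', P' -> &nP' | ε


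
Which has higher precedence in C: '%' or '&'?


'%' is multiplicative (level 10); '&' is bitwise AND (level 5)
Higher level binds tighter
'%' has higher precedence than '&'


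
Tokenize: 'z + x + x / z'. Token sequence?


Scan left to right, longest-match per lexeme
Tokens: ID(z), OP(+), ID(x), OP(+), ID(x), OP(/), ID(z)


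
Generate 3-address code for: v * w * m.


Break into single-operator statements:
t1 = v * w
t2 = t1 * m


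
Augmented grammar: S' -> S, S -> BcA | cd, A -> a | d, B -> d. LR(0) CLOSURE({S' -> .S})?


Start: S' -> .S
For each item with dot before a nonterminal B, add B -> .γ for every B-production
Closure: [S' -> .S, S -> .BcA, S -> .cd, B -> .d]


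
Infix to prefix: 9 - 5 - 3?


left-to-right (same/higher precedence on left): tree is (- (- 9 5) 3)
Prefix: - - 9 5 3


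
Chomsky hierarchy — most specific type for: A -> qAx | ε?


Single nonterminal LHS, but q^n x^n is not regular
Classification: Type 2 (Context-Free)


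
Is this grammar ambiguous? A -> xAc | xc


balanced x^n…c^n: each string has a unique parse
Unambiguous


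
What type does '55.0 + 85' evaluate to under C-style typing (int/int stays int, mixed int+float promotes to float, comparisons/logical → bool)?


Operand types: float + int
Rule: mixed int/float promotes to float; int/int stays int
Result type: float


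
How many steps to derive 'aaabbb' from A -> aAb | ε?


Derivation: A => aAb => aaAbb => aaaAbbb => aaabbb
Steps: 4


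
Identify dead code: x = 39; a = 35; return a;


x is assigned but never read
Dead: 'x = 39'


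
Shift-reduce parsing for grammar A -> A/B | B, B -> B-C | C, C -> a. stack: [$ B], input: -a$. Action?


shift '-' to continue B -> B-C
Action: shift


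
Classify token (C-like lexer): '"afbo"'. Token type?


Pattern: double-quoted sequence
Type: STRING_LITERAL


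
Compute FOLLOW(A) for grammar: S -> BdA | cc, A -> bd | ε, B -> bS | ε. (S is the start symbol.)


$ ∈ FOLLOW(S). For each A -> αBβ: add FIRST(β)\{ε} to FOLLOW(B); if β nullable, add FOLLOW(A).
FOLLOW(A) = {$, d}


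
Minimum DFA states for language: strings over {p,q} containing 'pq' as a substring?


KMP-style automaton: 2 progress states + 1 absorbing accept = 3
Minimal DFA: 3 states


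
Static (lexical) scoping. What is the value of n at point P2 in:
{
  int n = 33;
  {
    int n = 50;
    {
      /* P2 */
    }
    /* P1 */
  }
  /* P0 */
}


P2's block does not declare n; resolves to the enclosing declaration at depth 1
n = 50


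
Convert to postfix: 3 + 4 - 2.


Left to right (same or higher precedence on left)
Postfix: 3 4 + 2 -


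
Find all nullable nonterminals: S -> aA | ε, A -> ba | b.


A nonterminal is nullable iff some alternative derives ε (directly, or every symbol in it is nullable)
Nullable: {S}


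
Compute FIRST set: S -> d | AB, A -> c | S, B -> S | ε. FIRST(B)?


Per alternative of B: FIRST(S) = {c, d}; FIRST(ε) = {ε}
FIRST(B) = {c, d, ε}


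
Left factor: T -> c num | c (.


Common prefix: 'c'
Factored: T -> c T', T' -> num | (


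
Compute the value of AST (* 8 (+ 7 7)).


Evaluate inner: (+ 7 7) = 14
Evaluate root: (* 8 14) = 112
Result: 112


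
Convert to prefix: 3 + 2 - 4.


left-to-right (same/higher precedence on left): tree is (- (+ 3 2) 4)
Prefix: - + 3 2 4


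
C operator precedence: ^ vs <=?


'<=' is relational (level 7); '^' is bitwise XOR (level 4)
Higher level binds tighter
'<=' has higher precedence than '^'


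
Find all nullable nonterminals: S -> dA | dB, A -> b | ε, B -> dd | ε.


A nonterminal is nullable iff some alternative derives ε (directly, or every symbol in it is nullable)
Nullable: {A, B}


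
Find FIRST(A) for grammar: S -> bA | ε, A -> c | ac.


Per alternative of A: FIRST(c) = {c}; FIRST(ac) = {a}
FIRST(A) = {a, c}


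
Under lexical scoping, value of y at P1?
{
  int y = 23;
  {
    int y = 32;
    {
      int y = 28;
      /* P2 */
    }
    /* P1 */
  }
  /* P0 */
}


y declared in the same block as P1
y = 32


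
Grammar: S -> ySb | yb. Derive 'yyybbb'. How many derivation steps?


Derivation: S => ySb => yySbb => yyybbb
Steps: 3


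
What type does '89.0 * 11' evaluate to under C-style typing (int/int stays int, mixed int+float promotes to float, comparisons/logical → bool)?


Operand types: float * int
Rule: mixed int/float promotes to float; int/int stays int
Result type: float


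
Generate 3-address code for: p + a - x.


Break into single-operator statements:
t1 = p + a
t2 = t1 - x


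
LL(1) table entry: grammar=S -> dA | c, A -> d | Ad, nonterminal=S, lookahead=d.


For [S, d]: 'd' ∈ FIRST(dA)
Entry: S -> dA


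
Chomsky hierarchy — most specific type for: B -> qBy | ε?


Single nonterminal LHS, but q^n y^n is not regular
Classification: Type 2 (Context-Free)


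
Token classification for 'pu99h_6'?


Pattern: letter/underscore followed by alphanumerics, not a keyword
Type: IDENTIFIER


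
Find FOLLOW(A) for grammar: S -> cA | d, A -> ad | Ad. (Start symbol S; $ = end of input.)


$ ∈ FOLLOW(S). For each A -> αBβ: add FIRST(β)\{ε} to FOLLOW(B); if β nullable, add FOLLOW(A).
FOLLOW(A) = {$, d}


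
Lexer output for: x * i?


Scan left to right, longest-match per lexeme
Tokens: ID(x), OP(*), ID(i)


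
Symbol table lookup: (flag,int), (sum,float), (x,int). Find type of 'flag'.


Lookup 'flag' → type int


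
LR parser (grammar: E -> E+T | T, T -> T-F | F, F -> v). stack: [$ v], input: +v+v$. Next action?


'v' on top is the handle for F -> v
Action: reduce (F -> v)


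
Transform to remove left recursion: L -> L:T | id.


Left-recursive alternatives: L:T; non-recursive: id
Introduce L': L -> idL', L' -> :TL' | ε


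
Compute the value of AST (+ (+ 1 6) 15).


Evaluate inner: (+ 1 6) = 7
Evaluate root: (+ 7 15) = 22
Result: 22


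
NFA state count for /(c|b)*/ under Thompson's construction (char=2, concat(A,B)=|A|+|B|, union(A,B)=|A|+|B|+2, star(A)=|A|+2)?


Syntax tree has 2 char leaf(s), 1 union(s), 1 star(s)
chars contribute 2×2 = 4; each union adds +2; each star adds +2
Total: 4 + 2 + 2 = 8 states


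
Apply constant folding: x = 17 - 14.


17 - 14 = 3 at compile time
Optimized: x = 3


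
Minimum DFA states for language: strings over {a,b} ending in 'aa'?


Track the longest suffix of input matching a prefix of 'aa': 3 classes (prefixes of length 0..2)
Minimal DFA: 3 states


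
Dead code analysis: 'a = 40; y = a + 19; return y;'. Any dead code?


a is read by y's definition; y is returned
No dead code


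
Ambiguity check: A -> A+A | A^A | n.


'n+n^n' has two parse trees (no precedence encoded between + and ^)
Ambiguous


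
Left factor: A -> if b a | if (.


Common prefix: 'if'
Factored: A -> if A', A' -> b a | (


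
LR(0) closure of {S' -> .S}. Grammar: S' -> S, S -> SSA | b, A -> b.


Start: S' -> .S
For each item with dot before a nonterminal B, add B -> .γ for every B-production
Closure: [S' -> .S, S -> .SSA, S -> .b]


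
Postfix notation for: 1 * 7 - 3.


Left to right (same or higher precedence on left)
Postfix: 1 7 * 3 -


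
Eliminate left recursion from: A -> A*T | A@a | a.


Left-recursive alternatives: A*T, A@a; non-recursive: a
Introduce A': A -> aA', A' -> *TA' | @aA' | ε


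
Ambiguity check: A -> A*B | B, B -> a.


precedence layered via separate nonterminal B: deterministic
Unambiguous


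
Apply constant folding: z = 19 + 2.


19 + 2 = 21 at compile time
Optimized: z = 21


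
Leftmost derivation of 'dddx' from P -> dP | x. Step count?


Derivation: P => dP => ddP => dddP => dddx
Steps: 4


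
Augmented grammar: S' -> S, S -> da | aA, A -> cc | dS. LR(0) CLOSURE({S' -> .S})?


Start: S' -> .S
For each item with dot before a nonterminal B, add B -> .γ for every B-production
Closure: [S' -> .S, S -> .da, S -> .aA]


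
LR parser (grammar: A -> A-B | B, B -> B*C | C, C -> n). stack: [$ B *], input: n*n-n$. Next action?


no handle; shift 'n'
Action: shift


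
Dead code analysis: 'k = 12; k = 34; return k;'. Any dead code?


first assignment to k is overwritten before any read
Dead: 'k = 12'


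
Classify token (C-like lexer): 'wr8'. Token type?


Pattern: letter/underscore followed by alphanumerics, not a keyword
Type: IDENTIFIER


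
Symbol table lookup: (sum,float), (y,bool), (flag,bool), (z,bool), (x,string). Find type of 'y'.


Lookup 'y' → type bool


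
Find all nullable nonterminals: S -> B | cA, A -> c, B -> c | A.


A nonterminal is nullable iff some alternative derives ε (directly, or every symbol in it is nullable)
Nullable: {}


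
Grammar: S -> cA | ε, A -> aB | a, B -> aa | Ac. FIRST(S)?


Per alternative of S: FIRST(cA) = {c}; FIRST(ε) = {ε}
FIRST(S) = {c, ε}


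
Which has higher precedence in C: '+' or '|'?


'+' is additive (level 9); '|' is bitwise OR (level 3)
Higher level binds tighter
'+' has higher precedence than '|'


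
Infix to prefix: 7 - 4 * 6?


'*' binds tighter: tree is (- 7 (* 4 6))
Prefix: - 7 * 4 6


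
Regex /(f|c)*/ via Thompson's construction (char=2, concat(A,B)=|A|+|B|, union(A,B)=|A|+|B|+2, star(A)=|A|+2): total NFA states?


Syntax tree has 2 char leaf(s), 1 union(s), 1 star(s)
chars contribute 2×2 = 4; each union adds +2; each star adds +2
Total: 4 + 2 + 2 = 8 states


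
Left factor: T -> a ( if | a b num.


Common prefix: 'a'
Factored: T -> a T', T' -> ( if | b num


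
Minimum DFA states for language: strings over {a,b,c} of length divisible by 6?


Track length mod 6: states 0..5, accept at 0
Minimal DFA: 6 states


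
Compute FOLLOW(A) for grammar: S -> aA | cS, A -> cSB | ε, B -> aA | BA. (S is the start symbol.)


$ ∈ FOLLOW(S). For each A -> αBβ: add FIRST(β)\{ε} to FOLLOW(B); if β nullable, add FOLLOW(A).
FOLLOW(A) = {$, a, c}


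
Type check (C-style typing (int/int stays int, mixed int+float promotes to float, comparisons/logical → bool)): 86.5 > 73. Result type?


Operand types: float > int
Rule: comparison yields bool
Result type: bool


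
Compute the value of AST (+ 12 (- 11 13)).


Evaluate inner: (- 11 13) = -2
Evaluate root: (+ 12 -2) = 10
Result: 10


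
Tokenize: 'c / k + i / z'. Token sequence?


Scan left to right, longest-match per lexeme
Tokens: ID(c), OP(/), ID(k), OP(+), ID(i), OP(/), ID(z)


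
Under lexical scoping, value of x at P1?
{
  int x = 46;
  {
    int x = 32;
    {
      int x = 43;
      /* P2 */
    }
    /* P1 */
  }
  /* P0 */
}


x declared in the same block as P1
x = 32


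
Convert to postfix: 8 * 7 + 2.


Left to right (same or higher precedence on left)
Postfix: 8 7 * 2 +


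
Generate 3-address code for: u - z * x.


Break into single-operator statements:
t1 = z * x
t2 = u - t1


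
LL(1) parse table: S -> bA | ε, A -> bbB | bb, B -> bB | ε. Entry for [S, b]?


For [S, b]: 'b' ∈ FIRST(bA)
Entry: S -> bA


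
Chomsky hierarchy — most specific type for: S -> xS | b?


Right-linear: every RHS is a terminal or a terminal followed by one nonterminal
Classification: Type 3 (Regular)


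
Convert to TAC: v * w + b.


Break into single-operator statements:
t1 = v * w
t2 = t1 + b


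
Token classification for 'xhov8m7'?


Pattern: letter/underscore followed by alphanumerics, not a keyword
Type: IDENTIFIER


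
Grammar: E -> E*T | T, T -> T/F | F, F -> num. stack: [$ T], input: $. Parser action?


lookahead ∉ {/} so T won't extend; reduce E -> T
Action: reduce (E -> T)


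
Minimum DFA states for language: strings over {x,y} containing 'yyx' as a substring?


KMP-style automaton: 3 progress states + 1 absorbing accept = 4
Minimal DFA: 4 states


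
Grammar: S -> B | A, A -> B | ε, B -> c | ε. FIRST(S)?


Per alternative of S: FIRST(B) = {c, ε}; FIRST(A) = {c, ε}
FIRST(S) = {c, ε}


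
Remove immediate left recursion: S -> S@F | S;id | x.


Left-recursive alternatives: S@F, S;id; non-recursive: x
Introduce S': S -> xS', S' -> @FS' | ;idS' | ε


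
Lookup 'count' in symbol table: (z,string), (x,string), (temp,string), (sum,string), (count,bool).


Lookup 'count' → type bool


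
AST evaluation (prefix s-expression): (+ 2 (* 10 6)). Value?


Evaluate inner: (* 10 6) = 60
Evaluate root: (+ 2 60) = 62
Result: 62


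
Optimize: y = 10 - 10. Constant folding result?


10 - 10 = 0 at compile time
Optimized: y = 0


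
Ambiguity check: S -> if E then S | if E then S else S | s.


dangling else: 'if E then if E then s else s' parses two ways
Ambiguous


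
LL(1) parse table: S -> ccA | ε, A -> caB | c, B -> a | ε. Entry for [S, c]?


For [S, c]: 'c' ∈ FIRST(ccA)
Entry: S -> ccA


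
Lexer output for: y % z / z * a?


Scan left to right, longest-match per lexeme
Tokens: ID(y), OP(%), ID(z), OP(/), ID(z), OP(*), ID(a)


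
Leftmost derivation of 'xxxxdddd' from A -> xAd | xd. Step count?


Derivation: A => xAd => xxAdd => xxxAddd => xxxxdddd
Steps: 4


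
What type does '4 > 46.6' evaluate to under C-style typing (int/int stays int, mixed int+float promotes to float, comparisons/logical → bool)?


Operand types: int > float
Rule: comparison yields bool
Result type: bool


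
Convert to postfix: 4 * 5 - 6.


Left to right (same or higher precedence on left)
Postfix: 4 5 * 6 -


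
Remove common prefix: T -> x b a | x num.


Common prefix: 'x'
Factored: T -> x T', T' -> b a | num


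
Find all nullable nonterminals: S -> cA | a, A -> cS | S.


A nonterminal is nullable iff some alternative derives ε (directly, or every symbol in it is nullable)
Nullable: {}


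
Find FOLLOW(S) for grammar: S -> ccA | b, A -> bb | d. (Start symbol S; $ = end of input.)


$ ∈ FOLLOW(S). For each A -> αBβ: add FIRST(β)\{ε} to FOLLOW(B); if β nullable, add FOLLOW(A).
FOLLOW(S) = {$}


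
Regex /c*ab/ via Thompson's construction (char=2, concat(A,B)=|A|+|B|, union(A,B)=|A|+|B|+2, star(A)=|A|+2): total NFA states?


Syntax tree has 3 char leaf(s), 0 union(s), 1 star(s)
chars contribute 3×2 = 6; each union adds +2; each star adds +2
Total: 6 + 0 + 2 = 8 states


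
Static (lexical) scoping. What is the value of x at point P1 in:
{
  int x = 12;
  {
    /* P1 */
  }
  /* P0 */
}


P1's block does not declare x; resolves to the enclosing declaration at depth 0
x = 12


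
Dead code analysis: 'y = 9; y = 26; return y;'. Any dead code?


first assignment to y is overwritten before any read
Dead: 'y = 9'


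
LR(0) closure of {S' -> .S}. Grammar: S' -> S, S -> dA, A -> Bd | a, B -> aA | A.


Start: S' -> .S
For each item with dot before a nonterminal B, add B -> .γ for every B-production
Closure: [S' -> .S, S -> .dA]


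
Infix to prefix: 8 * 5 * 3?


left-to-right (same/higher precedence on left): tree is (* (* 8 5) 3)
Prefix: * * 8 5 3


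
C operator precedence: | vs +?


'+' is additive (level 9); '|' is bitwise OR (level 3)
Higher level binds tighter
'+' has higher precedence than '|'


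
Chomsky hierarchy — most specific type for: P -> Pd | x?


Left-linear: every RHS is a terminal or one nonterminal followed by a terminal
Classification: Type 3 (Regular)


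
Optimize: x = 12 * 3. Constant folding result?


12 * 3 = 36 at compile time
Optimized: x = 36


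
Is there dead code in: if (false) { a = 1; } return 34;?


condition is constant false, so the whole block is unreachable
Dead: 'if (false) { a = 1; }'


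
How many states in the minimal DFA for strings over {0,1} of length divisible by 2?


Track length mod 2: states 0..1, accept at 0
Minimal DFA: 2 states


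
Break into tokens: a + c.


Scan left to right, longest-match per lexeme
Tokens: ID(a), OP(+), ID(c)


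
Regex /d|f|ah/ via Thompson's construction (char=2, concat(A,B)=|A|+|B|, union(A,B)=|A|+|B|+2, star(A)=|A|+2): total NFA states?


Syntax tree has 4 char leaf(s), 2 union(s), 0 star(s)
chars contribute 4×2 = 8; each union adds +2; each star adds +2
Total: 8 + 4 + 0 = 12 states


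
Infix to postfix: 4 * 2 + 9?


Left to right (same or higher precedence on left)
Postfix: 4 2 * 9 +


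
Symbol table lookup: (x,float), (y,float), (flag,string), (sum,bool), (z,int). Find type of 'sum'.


Lookup 'sum' → type bool


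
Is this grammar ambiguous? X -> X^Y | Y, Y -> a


precedence layered via separate nonterminal Y: deterministic
Unambiguous


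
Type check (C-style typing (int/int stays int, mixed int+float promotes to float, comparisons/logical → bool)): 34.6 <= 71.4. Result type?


Operand types: float <= float
Rule: comparison yields bool
Result type: bool


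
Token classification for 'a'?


Pattern: letter/underscore followed by alphanumerics, not a keyword
Type: IDENTIFIER


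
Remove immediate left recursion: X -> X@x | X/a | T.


Left-recursive alternatives: X@x, X/a; non-recursive: T
Introduce X': X -> TX', X' -> @xX' | /aX' | ε


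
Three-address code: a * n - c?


Break into single-operator statements:
t1 = a * n
t2 = t1 - c


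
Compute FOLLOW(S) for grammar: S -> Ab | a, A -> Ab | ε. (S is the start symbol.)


$ ∈ FOLLOW(S). For each A -> αBβ: add FIRST(β)\{ε} to FOLLOW(B); if β nullable, add FOLLOW(A).
FOLLOW(S) = {$}


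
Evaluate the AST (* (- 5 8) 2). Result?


Evaluate inner: (- 5 8) = -3
Evaluate root: (* -3 2) = -6
Result: -6


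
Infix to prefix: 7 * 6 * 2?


left-to-right (same/higher precedence on left): tree is (* (* 7 6) 2)
Prefix: * * 7 6 2


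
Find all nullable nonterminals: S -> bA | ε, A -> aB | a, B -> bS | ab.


A nonterminal is nullable iff some alternative derives ε (directly, or every symbol in it is nullable)
Nullable: {S}


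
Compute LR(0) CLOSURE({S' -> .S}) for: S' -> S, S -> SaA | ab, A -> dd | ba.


Start: S' -> .S
For each item with dot before a nonterminal B, add B -> .γ for every B-production
Closure: [S' -> .S, S -> .SaA, S -> .ab]


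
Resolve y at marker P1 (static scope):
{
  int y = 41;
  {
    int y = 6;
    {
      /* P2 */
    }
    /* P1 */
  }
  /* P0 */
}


y declared in the same block as P1
y = 6


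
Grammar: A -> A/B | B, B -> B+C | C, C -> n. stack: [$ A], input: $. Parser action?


start symbol A on stack, input exhausted
Action: accept


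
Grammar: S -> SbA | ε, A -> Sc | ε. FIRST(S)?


Per alternative of S: FIRST(SbA) = {b}; FIRST(ε) = {ε}
FIRST(S) = {b, ε}


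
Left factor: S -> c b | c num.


Common prefix: 'c'
Factored: S -> c S', S' -> b | num


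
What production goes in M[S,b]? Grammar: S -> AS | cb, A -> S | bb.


For [S, b]: 'b' ∈ FIRST(AS)
Entry: S -> AS


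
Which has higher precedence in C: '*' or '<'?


'*' is multiplicative (level 10); '<' is relational (level 7)
Higher level binds tighter
'*' has higher precedence than '<'


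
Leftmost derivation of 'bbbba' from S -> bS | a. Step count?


Derivation: S => bS => bbS => bbbS => bbbbS => bbbba
Steps: 5


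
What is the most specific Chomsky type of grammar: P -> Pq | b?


Left-linear: every RHS is a terminal or one nonterminal followed by a terminal
Classification: Type 3 (Regular)


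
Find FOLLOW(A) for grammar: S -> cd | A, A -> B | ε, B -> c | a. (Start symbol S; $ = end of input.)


$ ∈ FOLLOW(S). For each A -> αBβ: add FIRST(β)\{ε} to FOLLOW(B); if β nullable, add FOLLOW(A).
FOLLOW(A) = {$}


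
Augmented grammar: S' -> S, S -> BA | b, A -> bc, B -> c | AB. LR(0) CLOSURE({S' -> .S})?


Start: S' -> .S
For each item with dot before a nonterminal B, add B -> .γ for every B-production
Closure: [S' -> .S, S -> .BA, S -> .b, B -> .c, B -> .AB, A -> .bc]


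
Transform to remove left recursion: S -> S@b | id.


Left-recursive alternatives: S@b; non-recursive: id
Introduce S': S -> idS', S' -> @bS' | ε


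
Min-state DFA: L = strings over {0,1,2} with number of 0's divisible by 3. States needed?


Track (count of 0) mod 3: states 0..2, accept at 0
Minimal DFA: 3 states


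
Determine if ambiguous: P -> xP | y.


right-linear, alternatives start with distinct terminals 'x' vs 'y': unique leftmost derivation
Unambiguous


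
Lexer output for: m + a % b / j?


Scan left to right, longest-match per lexeme
Tokens: ID(m), OP(+), ID(a), OP(%), ID(b), OP(/), ID(j)


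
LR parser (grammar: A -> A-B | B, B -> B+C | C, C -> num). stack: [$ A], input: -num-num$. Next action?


shift '-' to continue A -> A-B
Action: shift


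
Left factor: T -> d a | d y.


Common prefix: 'd'
Factored: T -> d T', T' -> a | y


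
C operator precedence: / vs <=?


'/' is multiplicative (level 10); '<=' is relational (level 7)
Higher level binds tighter
'/' has higher precedence than '<='


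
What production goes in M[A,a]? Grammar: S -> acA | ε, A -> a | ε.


For [A, a]: 'a' ∈ FIRST(a)
Entry: A -> a


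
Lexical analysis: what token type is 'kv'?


Pattern: letter/underscore followed by alphanumerics, not a keyword
Type: IDENTIFIER


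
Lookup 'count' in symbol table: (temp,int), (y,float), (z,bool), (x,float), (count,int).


Lookup 'count' → type int


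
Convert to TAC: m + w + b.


Break into single-operator statements:
t1 = m + w
t2 = t1 + b


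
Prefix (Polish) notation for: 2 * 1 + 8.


left-to-right (same/higher precedence on left): tree is (+ (* 2 1) 8)
Prefix: + * 2 1 8


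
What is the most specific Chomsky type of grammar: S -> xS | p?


Right-linear: every RHS is a terminal or a terminal followed by one nonterminal
Classification: Type 3 (Regular)


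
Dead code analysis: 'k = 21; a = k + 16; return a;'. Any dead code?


k is read by a's definition; a is returned
No dead code


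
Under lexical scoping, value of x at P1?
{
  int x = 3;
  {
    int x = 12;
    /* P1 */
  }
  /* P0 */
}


x declared in the same block as P1
x = 12


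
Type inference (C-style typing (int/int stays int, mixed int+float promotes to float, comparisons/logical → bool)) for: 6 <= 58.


Operand types: int <= int
Rule: comparison yields bool
Result type: bool


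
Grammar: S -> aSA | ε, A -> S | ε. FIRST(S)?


Per alternative of S: FIRST(aSA) = {a}; FIRST(ε) = {ε}
FIRST(S) = {a, ε}


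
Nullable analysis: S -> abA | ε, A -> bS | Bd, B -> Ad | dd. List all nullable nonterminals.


A nonterminal is nullable iff some alternative derives ε (directly, or every symbol in it is nullable)
Nullable: {S}


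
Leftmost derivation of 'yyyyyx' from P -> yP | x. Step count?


Derivation: P => yP => yyP => yyyP => yyyyP => yyyyyP => yyyyyx
Steps: 6


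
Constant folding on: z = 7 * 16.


7 * 16 = 112 at compile time
Optimized: z = 112


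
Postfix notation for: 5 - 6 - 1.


Left to right (same or higher precedence on left)
Postfix: 5 6 - 1 -


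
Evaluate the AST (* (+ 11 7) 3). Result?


Evaluate inner: (+ 11 7) = 18
Evaluate root: (* 18 3) = 54
Result: 54


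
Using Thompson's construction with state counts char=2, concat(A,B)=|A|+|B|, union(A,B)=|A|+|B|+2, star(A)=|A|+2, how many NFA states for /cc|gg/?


Syntax tree has 4 char leaf(s), 1 union(s), 0 star(s)
chars contribute 4×2 = 8; each union adds +2; each star adds +2
Total: 8 + 2 + 0 = 10 states


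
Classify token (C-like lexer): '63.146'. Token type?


Pattern: digits with a decimal point
Type: FLOAT_LITERAL


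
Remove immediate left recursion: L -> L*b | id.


Left-recursive alternatives: L*b; non-recursive: id
Introduce L': L -> idL', L' -> *bL' | ε


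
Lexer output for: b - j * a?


Scan left to right, longest-match per lexeme
Tokens: ID(b), OP(-), ID(j), OP(*), ID(a)


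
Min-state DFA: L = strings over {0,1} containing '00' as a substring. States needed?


KMP-style automaton: 2 progress states + 1 absorbing accept = 3
Minimal DFA: 3 states


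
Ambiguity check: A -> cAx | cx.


balanced c^n…x^n: each string has a unique parse
Unambiguous


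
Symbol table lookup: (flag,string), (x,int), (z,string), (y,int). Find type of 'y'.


Lookup 'y' → type int


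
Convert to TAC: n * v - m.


Break into single-operator statements:
t1 = n * v
t2 = t1 - m


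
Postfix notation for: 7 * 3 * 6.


Left to right (same or higher precedence on left)
Postfix: 7 3 * 6 *


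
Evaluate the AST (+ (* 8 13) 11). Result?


Evaluate inner: (* 8 13) = 104
Evaluate root: (+ 104 11) = 115
Result: 115


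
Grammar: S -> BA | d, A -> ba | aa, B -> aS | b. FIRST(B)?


Per alternative of B: FIRST(aS) = {a}; FIRST(b) = {b}
FIRST(B) = {a, b}


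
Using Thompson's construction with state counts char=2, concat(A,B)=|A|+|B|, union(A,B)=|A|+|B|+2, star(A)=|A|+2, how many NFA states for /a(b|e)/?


Syntax tree has 3 char leaf(s), 1 union(s), 0 star(s)
chars contribute 3×2 = 6; each union adds +2; each star adds +2
Total: 6 + 2 + 0 = 8 states


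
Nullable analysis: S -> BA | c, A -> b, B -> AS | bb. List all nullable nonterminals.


A nonterminal is nullable iff some alternative derives ε (directly, or every symbol in it is nullable)
Nullable: {}


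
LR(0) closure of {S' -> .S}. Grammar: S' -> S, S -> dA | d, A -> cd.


Start: S' -> .S
For each item with dot before a nonterminal B, add B -> .γ for every B-production
Closure: [S' -> .S, S -> .dA, S -> .d]
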